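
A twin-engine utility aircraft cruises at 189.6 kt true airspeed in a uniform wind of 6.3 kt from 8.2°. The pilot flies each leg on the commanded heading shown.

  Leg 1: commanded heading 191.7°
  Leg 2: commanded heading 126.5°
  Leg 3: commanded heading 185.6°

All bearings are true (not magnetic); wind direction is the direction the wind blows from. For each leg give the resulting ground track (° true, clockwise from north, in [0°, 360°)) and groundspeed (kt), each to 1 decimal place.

Leg 1: heading 191.7°; drift -0.1° → track 191.6°, groundspeed 195.9 kt
Leg 2: heading 126.5°; drift +1.6° → track 128.1°, groundspeed 192.7 kt
Leg 3: heading 185.6°; drift +0.1° → track 185.7°, groundspeed 195.9 kt

Leg 1: track=191.6°, groundspeed=195.9 kt
Leg 2: track=128.1°, groundspeed=192.7 kt
Leg 3: track=185.7°, groundspeed=195.9 kt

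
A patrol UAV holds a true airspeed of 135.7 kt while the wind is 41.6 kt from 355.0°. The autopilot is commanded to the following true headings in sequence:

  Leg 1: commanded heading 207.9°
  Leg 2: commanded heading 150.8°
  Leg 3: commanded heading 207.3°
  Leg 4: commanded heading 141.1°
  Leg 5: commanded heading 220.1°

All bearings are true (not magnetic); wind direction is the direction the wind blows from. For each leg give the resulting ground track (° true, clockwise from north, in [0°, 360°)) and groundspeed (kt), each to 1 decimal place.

Leg 1: track=200.4°, groundspeed=172.1 kt
Leg 2: track=156.4°, groundspeed=174.5 kt
Leg 3: track=199.9°, groundspeed=172.3 kt
Leg 4: track=148.9°, groundspeed=171.8 kt
Leg 5: track=210.0°, groundspeed=167.7 kt

Leg 1: heading 207.9°; drift -7.5° → track 200.4°, groundspeed 172.1 kt
Leg 2: heading 150.8°; drift +5.6° → track 156.4°, groundspeed 174.5 kt
Leg 3: heading 207.3°; drift -7.4° → track 199.9°, groundspeed 172.3 kt
Leg 4: heading 141.1°; drift +7.8° → track 148.9°, groundspeed 171.8 kt
Leg 5: heading 220.1°; drift -10.1° → track 210.0°, groundspeed 167.7 kt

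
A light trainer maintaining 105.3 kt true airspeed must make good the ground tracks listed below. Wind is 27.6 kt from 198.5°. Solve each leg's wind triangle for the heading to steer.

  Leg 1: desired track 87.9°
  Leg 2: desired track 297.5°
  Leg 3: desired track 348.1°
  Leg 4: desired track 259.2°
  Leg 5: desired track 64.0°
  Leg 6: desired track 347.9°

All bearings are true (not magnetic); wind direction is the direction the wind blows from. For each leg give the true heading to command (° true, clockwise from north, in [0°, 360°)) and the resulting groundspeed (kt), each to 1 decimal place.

Leg 1: desired track 87.9°; wind correction +14.2° → command heading 102.1°, groundspeed 111.8 kt
Leg 2: desired track 297.5°; wind correction -15.0° → command heading 282.5°, groundspeed 106.0 kt
Leg 3: desired track 348.1°; wind correction -7.6° → command heading 340.5°, groundspeed 128.2 kt
Leg 4: desired track 259.2°; wind correction -13.2° → command heading 246.0°, groundspeed 89.0 kt
Leg 5: desired track 64.0°; wind correction +10.8° → command heading 74.8°, groundspeed 122.8 kt
Leg 6: desired track 347.9°; wind correction -7.7° → command heading 340.2°, groundspeed 128.1 kt

Leg 1: heading=102.1°, groundspeed=111.8 kt
Leg 2: heading=282.5°, groundspeed=106.0 kt
Leg 3: heading=340.5°, groundspeed=128.2 kt
Leg 4: heading=246.0°, groundspeed=89.0 kt
Leg 5: heading=74.8°, groundspeed=122.8 kt
Leg 6: heading=340.2°, groundspeed=128.1 kt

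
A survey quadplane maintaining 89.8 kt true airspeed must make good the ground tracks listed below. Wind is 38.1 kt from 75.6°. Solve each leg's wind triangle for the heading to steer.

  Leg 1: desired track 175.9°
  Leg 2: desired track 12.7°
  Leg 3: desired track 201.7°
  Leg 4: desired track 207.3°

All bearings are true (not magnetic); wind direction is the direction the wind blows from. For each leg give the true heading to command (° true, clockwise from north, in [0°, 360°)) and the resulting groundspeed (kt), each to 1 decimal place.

Leg 1: heading=151.2°, groundspeed=88.4 kt
Leg 2: heading=34.9°, groundspeed=65.8 kt
Leg 3: heading=181.7°, groundspeed=106.8 kt
Leg 4: heading=188.8°, groundspeed=110.5 kt

Leg 1: desired track 175.9°; wind correction -24.7° → command heading 151.2°, groundspeed 88.4 kt
Leg 2: desired track 12.7°; wind correction +22.2° → command heading 34.9°, groundspeed 65.8 kt
Leg 3: desired track 201.7°; wind correction -20.0° → command heading 181.7°, groundspeed 106.8 kt
Leg 4: desired track 207.3°; wind correction -18.5° → command heading 188.8°, groundspeed 110.5 kt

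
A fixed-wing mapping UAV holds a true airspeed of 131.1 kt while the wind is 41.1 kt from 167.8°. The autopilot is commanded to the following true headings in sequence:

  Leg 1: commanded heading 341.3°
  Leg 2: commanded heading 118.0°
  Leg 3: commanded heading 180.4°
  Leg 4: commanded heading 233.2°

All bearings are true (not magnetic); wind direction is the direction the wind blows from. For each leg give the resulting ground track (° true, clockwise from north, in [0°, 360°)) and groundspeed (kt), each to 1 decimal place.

Leg 1: heading 341.3°; drift +1.6° → track 342.9°, groundspeed 172.0 kt
Leg 2: heading 118.0°; drift -16.7° → track 101.3°, groundspeed 109.2 kt
Leg 3: heading 180.4°; drift +5.6° → track 186.0°, groundspeed 91.4 kt
Leg 4: heading 233.2°; drift +18.2° → track 251.4°, groundspeed 120.0 kt

Leg 1: track=342.9°, groundspeed=172.0 kt
Leg 2: track=101.3°, groundspeed=109.2 kt
Leg 3: track=186.0°, groundspeed=91.4 kt
Leg 4: track=251.4°, groundspeed=120.0 kt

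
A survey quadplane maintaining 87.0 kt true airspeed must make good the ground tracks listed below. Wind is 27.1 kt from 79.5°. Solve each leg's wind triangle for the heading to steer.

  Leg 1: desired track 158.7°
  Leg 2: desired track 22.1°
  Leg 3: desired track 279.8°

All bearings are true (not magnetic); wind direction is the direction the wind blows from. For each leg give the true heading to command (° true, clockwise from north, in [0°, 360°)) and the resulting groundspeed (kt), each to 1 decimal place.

Leg 1: heading=140.9°, groundspeed=77.7 kt
Leg 2: heading=37.3°, groundspeed=69.4 kt
Leg 3: heading=286.0°, groundspeed=111.9 kt

Leg 1: desired track 158.7°; wind correction -17.8° → command heading 140.9°, groundspeed 77.7 kt
Leg 2: desired track 22.1°; wind correction +15.2° → command heading 37.3°, groundspeed 69.4 kt
Leg 3: desired track 279.8°; wind correction +6.2° → command heading 286.0°, groundspeed 111.9 kt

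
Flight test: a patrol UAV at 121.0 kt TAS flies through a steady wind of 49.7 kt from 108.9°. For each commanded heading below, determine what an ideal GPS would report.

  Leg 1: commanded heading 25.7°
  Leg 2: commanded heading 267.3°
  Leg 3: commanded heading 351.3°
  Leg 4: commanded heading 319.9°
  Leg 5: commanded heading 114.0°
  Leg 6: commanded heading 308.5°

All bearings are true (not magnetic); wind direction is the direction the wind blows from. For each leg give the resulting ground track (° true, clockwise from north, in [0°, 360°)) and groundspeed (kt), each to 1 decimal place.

Leg 1: heading 25.7°; drift -23.2° → track 2.5°, groundspeed 125.2 kt
Leg 2: heading 267.3°; drift +6.2° → track 273.5°, groundspeed 168.2 kt
Leg 3: heading 351.3°; drift -17.0° → track 334.3°, groundspeed 150.6 kt
Leg 4: heading 319.9°; drift -8.9° → track 311.0°, groundspeed 165.6 kt
Leg 5: heading 114.0°; drift +3.5° → track 117.5°, groundspeed 71.6 kt
Leg 6: heading 308.5°; drift -5.7° → track 302.8°, groundspeed 168.6 kt

Leg 1: track=2.5°, groundspeed=125.2 kt
Leg 2: track=273.5°, groundspeed=168.2 kt
Leg 3: track=334.3°, groundspeed=150.6 kt
Leg 4: track=311.0°, groundspeed=165.6 kt
Leg 5: track=117.5°, groundspeed=71.6 kt
Leg 6: track=302.8°, groundspeed=168.6 kt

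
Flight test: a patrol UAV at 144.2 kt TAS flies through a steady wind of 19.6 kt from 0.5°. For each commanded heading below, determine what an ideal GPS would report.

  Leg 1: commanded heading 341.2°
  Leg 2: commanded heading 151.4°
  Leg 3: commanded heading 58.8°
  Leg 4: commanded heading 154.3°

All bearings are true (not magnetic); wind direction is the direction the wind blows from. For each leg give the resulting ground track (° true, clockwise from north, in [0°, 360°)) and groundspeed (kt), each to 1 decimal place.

Leg 1: track=338.2°, groundspeed=125.9 kt
Leg 2: track=154.8°, groundspeed=161.6 kt
Leg 3: track=65.9°, groundspeed=134.9 kt
Leg 4: track=157.4°, groundspeed=162.0 kt

Leg 1: heading 341.2°; drift -3.0° → track 338.2°, groundspeed 125.9 kt
Leg 2: heading 151.4°; drift +3.4° → track 154.8°, groundspeed 161.6 kt
Leg 3: heading 58.8°; drift +7.1° → track 65.9°, groundspeed 134.9 kt
Leg 4: heading 154.3°; drift +3.1° → track 157.4°, groundspeed 162.0 kt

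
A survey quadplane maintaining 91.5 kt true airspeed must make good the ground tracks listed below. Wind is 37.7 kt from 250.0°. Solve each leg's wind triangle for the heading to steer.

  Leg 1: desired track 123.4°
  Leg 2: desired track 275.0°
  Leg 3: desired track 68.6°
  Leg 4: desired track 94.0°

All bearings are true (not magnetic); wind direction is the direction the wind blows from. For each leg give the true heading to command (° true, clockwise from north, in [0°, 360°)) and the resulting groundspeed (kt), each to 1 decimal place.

Leg 1: heading=142.7°, groundspeed=108.8 kt
Leg 2: heading=265.0°, groundspeed=55.9 kt
Leg 3: heading=68.0°, groundspeed=129.2 kt
Leg 4: heading=103.6°, groundspeed=124.6 kt

Leg 1: desired track 123.4°; wind correction +19.3° → command heading 142.7°, groundspeed 108.8 kt
Leg 2: desired track 275.0°; wind correction -10.0° → command heading 265.0°, groundspeed 55.9 kt
Leg 3: desired track 68.6°; wind correction -0.6° → command heading 68.0°, groundspeed 129.2 kt
Leg 4: desired track 94.0°; wind correction +9.6° → command heading 103.6°, groundspeed 124.6 kt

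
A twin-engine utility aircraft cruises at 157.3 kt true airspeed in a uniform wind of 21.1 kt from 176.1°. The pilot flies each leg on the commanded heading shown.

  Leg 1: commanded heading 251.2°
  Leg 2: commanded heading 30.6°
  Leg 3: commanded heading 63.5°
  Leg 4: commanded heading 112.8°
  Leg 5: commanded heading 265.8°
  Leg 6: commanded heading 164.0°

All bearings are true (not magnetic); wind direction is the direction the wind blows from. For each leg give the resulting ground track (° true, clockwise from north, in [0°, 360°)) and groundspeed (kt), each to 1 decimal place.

Leg 1: heading 251.2°; drift +7.6° → track 258.8°, groundspeed 153.2 kt
Leg 2: heading 30.6°; drift -3.9° → track 26.7°, groundspeed 175.1 kt
Leg 3: heading 63.5°; drift -6.7° → track 56.8°, groundspeed 166.6 kt
Leg 4: heading 112.8°; drift -7.3° → track 105.5°, groundspeed 149.0 kt
Leg 5: heading 265.8°; drift +7.6° → track 273.4°, groundspeed 158.6 kt
Leg 6: heading 164.0°; drift -1.9° → track 162.1°, groundspeed 136.7 kt

Leg 1: track=258.8°, groundspeed=153.2 kt
Leg 2: track=26.7°, groundspeed=175.1 kt
Leg 3: track=56.8°, groundspeed=166.6 kt
Leg 4: track=105.5°, groundspeed=149.0 kt
Leg 5: track=273.4°, groundspeed=158.6 kt
Leg 6: track=162.1°, groundspeed=136.7 kt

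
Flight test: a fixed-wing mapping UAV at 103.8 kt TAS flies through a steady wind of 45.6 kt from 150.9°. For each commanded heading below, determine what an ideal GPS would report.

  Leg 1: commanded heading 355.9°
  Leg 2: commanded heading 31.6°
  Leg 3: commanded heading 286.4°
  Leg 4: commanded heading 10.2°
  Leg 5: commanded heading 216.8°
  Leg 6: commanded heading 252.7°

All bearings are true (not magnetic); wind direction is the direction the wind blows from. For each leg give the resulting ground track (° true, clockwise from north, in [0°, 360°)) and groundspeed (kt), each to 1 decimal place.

Leg 1: track=348.3°, groundspeed=146.4 kt
Leg 2: track=14.1°, groundspeed=132.2 kt
Leg 3: track=299.6°, groundspeed=140.0 kt
Leg 4: track=358.5°, groundspeed=142.1 kt
Leg 5: track=242.8°, groundspeed=94.8 kt
Leg 6: track=274.2°, groundspeed=121.6 kt

Leg 1: heading 355.9°; drift -7.6° → track 348.3°, groundspeed 146.4 kt
Leg 2: heading 31.6°; drift -17.5° → track 14.1°, groundspeed 132.2 kt
Leg 3: heading 286.4°; drift +13.2° → track 299.6°, groundspeed 140.0 kt
Leg 4: heading 10.2°; drift -11.7° → track 358.5°, groundspeed 142.1 kt
Leg 5: heading 216.8°; drift +26.0° → track 242.8°, groundspeed 94.8 kt
Leg 6: heading 252.7°; drift +21.5° → track 274.2°, groundspeed 121.6 kt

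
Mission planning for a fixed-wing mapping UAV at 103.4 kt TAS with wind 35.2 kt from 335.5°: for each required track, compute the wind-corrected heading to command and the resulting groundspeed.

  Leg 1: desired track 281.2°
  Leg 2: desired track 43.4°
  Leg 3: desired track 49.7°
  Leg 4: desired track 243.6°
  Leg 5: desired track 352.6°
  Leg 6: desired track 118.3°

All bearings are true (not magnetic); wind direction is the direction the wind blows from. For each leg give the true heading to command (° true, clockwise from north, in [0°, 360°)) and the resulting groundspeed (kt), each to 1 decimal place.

Leg 1: heading=297.2°, groundspeed=78.8 kt
Leg 2: heading=25.0°, groundspeed=84.9 kt
Leg 3: heading=30.6°, groundspeed=88.1 kt
Leg 4: heading=263.5°, groundspeed=98.4 kt
Leg 5: heading=346.9°, groundspeed=69.2 kt
Leg 6: heading=106.4°, groundspeed=129.2 kt

Leg 1: desired track 281.2°; wind correction +16.0° → command heading 297.2°, groundspeed 78.8 kt
Leg 2: desired track 43.4°; wind correction -18.4° → command heading 25.0°, groundspeed 84.9 kt
Leg 3: desired track 49.7°; wind correction -19.1° → command heading 30.6°, groundspeed 88.1 kt
Leg 4: desired track 243.6°; wind correction +19.9° → command heading 263.5°, groundspeed 98.4 kt
Leg 5: desired track 352.6°; wind correction -5.7° → command heading 346.9°, groundspeed 69.2 kt
Leg 6: desired track 118.3°; wind correction -11.9° → command heading 106.4°, groundspeed 129.2 kt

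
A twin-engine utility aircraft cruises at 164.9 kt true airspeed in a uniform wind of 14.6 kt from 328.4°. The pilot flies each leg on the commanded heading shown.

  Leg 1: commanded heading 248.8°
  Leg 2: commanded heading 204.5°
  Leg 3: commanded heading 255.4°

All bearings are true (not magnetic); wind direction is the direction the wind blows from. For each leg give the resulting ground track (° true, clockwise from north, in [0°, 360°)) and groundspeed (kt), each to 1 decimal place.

Leg 1: heading 248.8°; drift -5.1° → track 243.7°, groundspeed 162.9 kt
Leg 2: heading 204.5°; drift -4.0° → track 200.5°, groundspeed 173.5 kt
Leg 3: heading 255.4°; drift -5.0° → track 250.4°, groundspeed 161.2 kt

Leg 1: track=243.7°, groundspeed=162.9 kt
Leg 2: track=200.5°, groundspeed=173.5 kt
Leg 3: track=250.4°, groundspeed=161.2 kt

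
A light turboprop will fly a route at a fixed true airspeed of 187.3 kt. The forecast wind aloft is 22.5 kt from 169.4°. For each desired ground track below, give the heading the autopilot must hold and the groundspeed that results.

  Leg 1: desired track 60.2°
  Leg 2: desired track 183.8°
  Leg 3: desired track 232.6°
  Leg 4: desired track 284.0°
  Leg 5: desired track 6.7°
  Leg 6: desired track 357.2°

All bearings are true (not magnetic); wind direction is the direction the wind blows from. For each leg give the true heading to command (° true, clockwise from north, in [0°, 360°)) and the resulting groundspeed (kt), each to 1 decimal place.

Leg 1: heading=66.7°, groundspeed=193.5 kt
Leg 2: heading=182.1°, groundspeed=165.4 kt
Leg 3: heading=226.4°, groundspeed=176.1 kt
Leg 4: heading=277.7°, groundspeed=195.5 kt
Leg 5: heading=8.7°, groundspeed=208.7 kt
Leg 6: heading=358.1°, groundspeed=209.6 kt

Leg 1: desired track 60.2°; wind correction +6.5° → command heading 66.7°, groundspeed 193.5 kt
Leg 2: desired track 183.8°; wind correction -1.7° → command heading 182.1°, groundspeed 165.4 kt
Leg 3: desired track 232.6°; wind correction -6.2° → command heading 226.4°, groundspeed 176.1 kt
Leg 4: desired track 284.0°; wind correction -6.3° → command heading 277.7°, groundspeed 195.5 kt
Leg 5: desired track 6.7°; wind correction +2.0° → command heading 8.7°, groundspeed 208.7 kt
Leg 6: desired track 357.2°; wind correction +0.9° → command heading 358.1°, groundspeed 209.6 kt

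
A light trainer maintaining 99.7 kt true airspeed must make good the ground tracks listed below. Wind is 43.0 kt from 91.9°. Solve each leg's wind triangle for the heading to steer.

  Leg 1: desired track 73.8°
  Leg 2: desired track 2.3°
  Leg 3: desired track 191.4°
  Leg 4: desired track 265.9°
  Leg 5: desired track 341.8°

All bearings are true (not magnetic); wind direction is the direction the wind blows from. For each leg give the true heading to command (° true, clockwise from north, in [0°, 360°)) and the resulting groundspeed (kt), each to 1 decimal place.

Leg 1: heading=81.5°, groundspeed=57.9 kt
Leg 2: heading=27.8°, groundspeed=89.7 kt
Leg 3: heading=166.2°, groundspeed=97.3 kt
Leg 4: heading=263.3°, groundspeed=142.4 kt
Leg 5: heading=5.7°, groundspeed=105.9 kt

Leg 1: desired track 73.8°; wind correction +7.7° → command heading 81.5°, groundspeed 57.9 kt
Leg 2: desired track 2.3°; wind correction +25.5° → command heading 27.8°, groundspeed 89.7 kt
Leg 3: desired track 191.4°; wind correction -25.2° → command heading 166.2°, groundspeed 97.3 kt
Leg 4: desired track 265.9°; wind correction -2.6° → command heading 263.3°, groundspeed 142.4 kt
Leg 5: desired track 341.8°; wind correction +23.9° → command heading 5.7°, groundspeed 105.9 kt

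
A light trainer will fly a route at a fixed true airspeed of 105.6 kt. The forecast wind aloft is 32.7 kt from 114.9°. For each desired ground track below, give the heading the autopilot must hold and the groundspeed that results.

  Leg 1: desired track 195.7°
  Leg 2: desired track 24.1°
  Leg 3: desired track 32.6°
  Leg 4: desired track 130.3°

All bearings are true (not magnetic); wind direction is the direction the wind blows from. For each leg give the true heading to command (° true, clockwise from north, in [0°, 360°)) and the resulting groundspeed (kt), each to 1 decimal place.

Leg 1: desired track 195.7°; wind correction -17.8° → command heading 177.9°, groundspeed 95.3 kt
Leg 2: desired track 24.1°; wind correction +18.0° → command heading 42.1°, groundspeed 100.9 kt
Leg 3: desired track 32.6°; wind correction +17.9° → command heading 50.5°, groundspeed 96.1 kt
Leg 4: desired track 130.3°; wind correction -4.7° → command heading 125.6°, groundspeed 73.7 kt

Leg 1: heading=177.9°, groundspeed=95.3 kt
Leg 2: heading=42.1°, groundspeed=100.9 kt
Leg 3: heading=50.5°, groundspeed=96.1 kt
Leg 4: heading=125.6°, groundspeed=73.7 kt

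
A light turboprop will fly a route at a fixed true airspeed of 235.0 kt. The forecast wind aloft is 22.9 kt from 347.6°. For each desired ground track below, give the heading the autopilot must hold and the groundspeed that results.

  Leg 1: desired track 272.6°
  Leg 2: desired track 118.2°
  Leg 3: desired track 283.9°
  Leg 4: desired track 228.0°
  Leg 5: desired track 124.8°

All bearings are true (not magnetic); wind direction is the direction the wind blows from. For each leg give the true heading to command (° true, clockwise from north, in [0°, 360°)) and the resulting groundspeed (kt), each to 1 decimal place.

Leg 1: desired track 272.6°; wind correction +5.4° → command heading 278.0°, groundspeed 228.0 kt
Leg 2: desired track 118.2°; wind correction -4.2° → command heading 114.0°, groundspeed 249.3 kt
Leg 3: desired track 283.9°; wind correction +5.0° → command heading 288.9°, groundspeed 224.0 kt
Leg 4: desired track 228.0°; wind correction +4.9° → command heading 232.9°, groundspeed 245.5 kt
Leg 5: desired track 124.8°; wind correction -3.8° → command heading 121.0°, groundspeed 251.3 kt

Leg 1: heading=278.0°, groundspeed=228.0 kt
Leg 2: heading=114.0°, groundspeed=249.3 kt
Leg 3: heading=288.9°, groundspeed=224.0 kt
Leg 4: heading=232.9°, groundspeed=245.5 kt
Leg 5: heading=121.0°, groundspeed=251.3 kt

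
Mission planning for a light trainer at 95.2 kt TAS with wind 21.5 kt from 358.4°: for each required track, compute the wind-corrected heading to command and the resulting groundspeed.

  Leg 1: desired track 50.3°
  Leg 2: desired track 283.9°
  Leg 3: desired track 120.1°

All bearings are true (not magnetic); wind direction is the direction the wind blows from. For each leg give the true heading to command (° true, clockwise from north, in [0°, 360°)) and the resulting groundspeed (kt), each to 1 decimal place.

Leg 1: heading=40.1°, groundspeed=80.4 kt
Leg 2: heading=296.5°, groundspeed=87.2 kt
Leg 3: heading=109.0°, groundspeed=104.7 kt

Leg 1: desired track 50.3°; wind correction -10.2° → command heading 40.1°, groundspeed 80.4 kt
Leg 2: desired track 283.9°; wind correction +12.6° → command heading 296.5°, groundspeed 87.2 kt
Leg 3: desired track 120.1°; wind correction -11.1° → command heading 109.0°, groundspeed 104.7 kt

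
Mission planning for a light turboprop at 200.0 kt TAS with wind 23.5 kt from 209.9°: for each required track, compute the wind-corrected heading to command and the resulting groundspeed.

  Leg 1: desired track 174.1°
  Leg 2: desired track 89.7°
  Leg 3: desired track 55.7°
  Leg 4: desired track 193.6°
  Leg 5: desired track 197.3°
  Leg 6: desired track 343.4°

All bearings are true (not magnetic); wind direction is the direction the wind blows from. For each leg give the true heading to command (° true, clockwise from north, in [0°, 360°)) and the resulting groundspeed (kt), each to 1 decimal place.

Leg 1: heading=178.0°, groundspeed=180.5 kt
Leg 2: heading=95.5°, groundspeed=210.8 kt
Leg 3: heading=58.6°, groundspeed=220.9 kt
Leg 4: heading=195.5°, groundspeed=177.3 kt
Leg 5: heading=198.8°, groundspeed=177.0 kt
Leg 6: heading=338.5°, groundspeed=215.4 kt

Leg 1: desired track 174.1°; wind correction +3.9° → command heading 178.0°, groundspeed 180.5 kt
Leg 2: desired track 89.7°; wind correction +5.8° → command heading 95.5°, groundspeed 210.8 kt
Leg 3: desired track 55.7°; wind correction +2.9° → command heading 58.6°, groundspeed 220.9 kt
Leg 4: desired track 193.6°; wind correction +1.9° → command heading 195.5°, groundspeed 177.3 kt
Leg 5: desired track 197.3°; wind correction +1.5° → command heading 198.8°, groundspeed 177.0 kt
Leg 6: desired track 343.4°; wind correction -4.9° → command heading 338.5°, groundspeed 215.4 kt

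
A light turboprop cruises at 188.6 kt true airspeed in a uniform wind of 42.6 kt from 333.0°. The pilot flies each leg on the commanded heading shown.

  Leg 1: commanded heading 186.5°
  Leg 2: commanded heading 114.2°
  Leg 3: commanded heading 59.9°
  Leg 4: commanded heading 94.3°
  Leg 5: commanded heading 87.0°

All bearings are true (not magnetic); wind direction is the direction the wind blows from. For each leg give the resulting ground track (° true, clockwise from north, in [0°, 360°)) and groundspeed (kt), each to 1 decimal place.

Leg 1: heading 186.5°; drift -6.0° → track 180.5°, groundspeed 225.4 kt
Leg 2: heading 114.2°; drift +6.9° → track 121.1°, groundspeed 223.4 kt
Leg 3: heading 59.9°; drift +12.9° → track 72.8°, groundspeed 191.1 kt
Leg 4: heading 94.3°; drift +9.8° → track 104.1°, groundspeed 213.9 kt
Leg 5: heading 87.0°; drift +10.7° → track 97.7°, groundspeed 209.6 kt

Leg 1: track=180.5°, groundspeed=225.4 kt
Leg 2: track=121.1°, groundspeed=223.4 kt
Leg 3: track=72.8°, groundspeed=191.1 kt
Leg 4: track=104.1°, groundspeed=213.9 kt
Leg 5: track=97.7°, groundspeed=209.6 kt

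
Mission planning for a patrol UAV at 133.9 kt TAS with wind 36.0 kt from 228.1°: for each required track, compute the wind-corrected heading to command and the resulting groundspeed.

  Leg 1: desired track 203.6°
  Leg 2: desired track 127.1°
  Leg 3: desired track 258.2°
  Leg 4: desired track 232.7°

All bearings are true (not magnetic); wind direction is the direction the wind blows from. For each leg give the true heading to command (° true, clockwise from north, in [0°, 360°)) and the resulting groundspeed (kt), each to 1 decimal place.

Leg 1: heading=210.0°, groundspeed=100.3 kt
Leg 2: heading=142.4°, groundspeed=136.0 kt
Leg 3: heading=250.5°, groundspeed=101.5 kt
Leg 4: heading=231.5°, groundspeed=98.0 kt

Leg 1: desired track 203.6°; wind correction +6.4° → command heading 210.0°, groundspeed 100.3 kt
Leg 2: desired track 127.1°; wind correction +15.3° → command heading 142.4°, groundspeed 136.0 kt
Leg 3: desired track 258.2°; wind correction -7.7° → command heading 250.5°, groundspeed 101.5 kt
Leg 4: desired track 232.7°; wind correction -1.2° → command heading 231.5°, groundspeed 98.0 kt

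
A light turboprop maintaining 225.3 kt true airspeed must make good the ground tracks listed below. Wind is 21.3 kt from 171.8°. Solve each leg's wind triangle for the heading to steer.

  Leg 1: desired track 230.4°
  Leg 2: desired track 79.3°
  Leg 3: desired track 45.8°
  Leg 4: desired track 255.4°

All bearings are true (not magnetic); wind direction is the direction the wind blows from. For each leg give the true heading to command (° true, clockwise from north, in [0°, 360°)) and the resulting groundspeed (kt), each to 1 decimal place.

Leg 1: heading=225.8°, groundspeed=213.5 kt
Leg 2: heading=84.7°, groundspeed=225.2 kt
Leg 3: heading=50.2°, groundspeed=237.2 kt
Leg 4: heading=250.0°, groundspeed=221.9 kt

Leg 1: desired track 230.4°; wind correction -4.6° → command heading 225.8°, groundspeed 213.5 kt
Leg 2: desired track 79.3°; wind correction +5.4° → command heading 84.7°, groundspeed 225.2 kt
Leg 3: desired track 45.8°; wind correction +4.4° → command heading 50.2°, groundspeed 237.2 kt
Leg 4: desired track 255.4°; wind correction -5.4° → command heading 250.0°, groundspeed 221.9 kt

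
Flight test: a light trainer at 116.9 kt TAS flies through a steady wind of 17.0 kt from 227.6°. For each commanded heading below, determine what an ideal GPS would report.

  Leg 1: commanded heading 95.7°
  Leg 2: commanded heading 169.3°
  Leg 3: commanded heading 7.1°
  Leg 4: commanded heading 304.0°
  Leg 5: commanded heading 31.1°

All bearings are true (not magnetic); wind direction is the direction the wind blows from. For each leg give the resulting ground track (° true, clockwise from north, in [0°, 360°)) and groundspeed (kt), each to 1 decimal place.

Leg 1: heading 95.7°; drift -5.6° → track 90.1°, groundspeed 128.9 kt
Leg 2: heading 169.3°; drift -7.6° → track 161.7°, groundspeed 108.9 kt
Leg 3: heading 7.1°; drift +4.9° → track 12.0°, groundspeed 130.3 kt
Leg 4: heading 304.0°; drift +8.3° → track 312.3°, groundspeed 114.1 kt
Leg 5: heading 31.1°; drift +2.1° → track 33.2°, groundspeed 133.3 kt

Leg 1: track=90.1°, groundspeed=128.9 kt
Leg 2: track=161.7°, groundspeed=108.9 kt
Leg 3: track=12.0°, groundspeed=130.3 kt
Leg 4: track=312.3°, groundspeed=114.1 kt
Leg 5: track=33.2°, groundspeed=133.3 kt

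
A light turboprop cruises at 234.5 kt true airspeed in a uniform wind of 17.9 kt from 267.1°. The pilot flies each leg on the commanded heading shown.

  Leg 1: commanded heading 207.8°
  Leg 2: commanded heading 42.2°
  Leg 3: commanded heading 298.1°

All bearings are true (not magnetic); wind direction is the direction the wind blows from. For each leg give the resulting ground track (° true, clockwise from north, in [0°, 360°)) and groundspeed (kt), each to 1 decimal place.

Leg 1: track=203.9°, groundspeed=225.9 kt
Leg 2: track=45.1°, groundspeed=247.5 kt
Leg 3: track=300.5°, groundspeed=219.4 kt

Leg 1: heading 207.8°; drift -3.9° → track 203.9°, groundspeed 225.9 kt
Leg 2: heading 42.2°; drift +2.9° → track 45.1°, groundspeed 247.5 kt
Leg 3: heading 298.1°; drift +2.4° → track 300.5°, groundspeed 219.4 kt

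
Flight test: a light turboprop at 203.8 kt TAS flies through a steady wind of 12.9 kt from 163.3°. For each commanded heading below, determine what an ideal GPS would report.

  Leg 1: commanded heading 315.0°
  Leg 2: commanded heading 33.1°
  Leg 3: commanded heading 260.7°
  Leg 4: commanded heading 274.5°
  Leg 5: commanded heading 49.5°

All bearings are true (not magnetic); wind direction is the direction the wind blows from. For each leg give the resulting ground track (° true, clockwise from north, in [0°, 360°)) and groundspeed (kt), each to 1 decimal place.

Leg 1: heading 315.0°; drift +1.6° → track 316.6°, groundspeed 215.2 kt
Leg 2: heading 33.1°; drift -2.7° → track 30.4°, groundspeed 212.4 kt
Leg 3: heading 260.7°; drift +3.6° → track 264.3°, groundspeed 205.9 kt
Leg 4: heading 274.5°; drift +3.3° → track 277.8°, groundspeed 208.8 kt
Leg 5: heading 49.5°; drift -3.2° → track 46.3°, groundspeed 209.3 kt

Leg 1: track=316.6°, groundspeed=215.2 kt
Leg 2: track=30.4°, groundspeed=212.4 kt
Leg 3: track=264.3°, groundspeed=205.9 kt
Leg 4: track=277.8°, groundspeed=208.8 kt
Leg 5: track=46.3°, groundspeed=209.3 kt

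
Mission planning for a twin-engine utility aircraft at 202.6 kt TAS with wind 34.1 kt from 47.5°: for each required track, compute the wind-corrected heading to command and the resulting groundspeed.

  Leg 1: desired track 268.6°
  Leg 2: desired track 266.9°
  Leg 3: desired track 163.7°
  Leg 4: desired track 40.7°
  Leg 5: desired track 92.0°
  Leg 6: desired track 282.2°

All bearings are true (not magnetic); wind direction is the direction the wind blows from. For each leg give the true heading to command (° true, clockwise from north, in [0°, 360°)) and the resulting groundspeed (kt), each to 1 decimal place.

Leg 1: desired track 268.6°; wind correction +6.4° → command heading 275.0°, groundspeed 227.1 kt
Leg 2: desired track 266.9°; wind correction +6.1° → command heading 273.0°, groundspeed 227.8 kt
Leg 3: desired track 163.7°; wind correction -8.7° → command heading 155.0°, groundspeed 215.3 kt
Leg 4: desired track 40.7°; wind correction +1.1° → command heading 41.8°, groundspeed 168.7 kt
Leg 5: desired track 92.0°; wind correction -6.8° → command heading 85.2°, groundspeed 176.9 kt
Leg 6: desired track 282.2°; wind correction +7.9° → command heading 290.1°, groundspeed 220.4 kt

Leg 1: heading=275.0°, groundspeed=227.1 kt
Leg 2: heading=273.0°, groundspeed=227.8 kt
Leg 3: heading=155.0°, groundspeed=215.3 kt
Leg 4: heading=41.8°, groundspeed=168.7 kt
Leg 5: heading=85.2°, groundspeed=176.9 kt
Leg 6: heading=290.1°, groundspeed=220.4 kt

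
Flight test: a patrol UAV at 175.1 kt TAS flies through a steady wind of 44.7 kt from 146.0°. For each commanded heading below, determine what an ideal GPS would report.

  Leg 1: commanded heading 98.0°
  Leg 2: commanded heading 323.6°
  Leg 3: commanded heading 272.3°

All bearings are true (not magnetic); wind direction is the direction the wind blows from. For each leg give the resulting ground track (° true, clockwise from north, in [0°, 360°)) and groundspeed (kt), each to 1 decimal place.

Leg 1: heading 98.0°; drift -12.9° → track 85.1°, groundspeed 148.9 kt
Leg 2: heading 323.6°; drift +0.5° → track 324.1°, groundspeed 219.8 kt
Leg 3: heading 272.3°; drift +10.1° → track 282.4°, groundspeed 204.8 kt

Leg 1: track=85.1°, groundspeed=148.9 kt
Leg 2: track=324.1°, groundspeed=219.8 kt
Leg 3: track=282.4°, groundspeed=204.8 kt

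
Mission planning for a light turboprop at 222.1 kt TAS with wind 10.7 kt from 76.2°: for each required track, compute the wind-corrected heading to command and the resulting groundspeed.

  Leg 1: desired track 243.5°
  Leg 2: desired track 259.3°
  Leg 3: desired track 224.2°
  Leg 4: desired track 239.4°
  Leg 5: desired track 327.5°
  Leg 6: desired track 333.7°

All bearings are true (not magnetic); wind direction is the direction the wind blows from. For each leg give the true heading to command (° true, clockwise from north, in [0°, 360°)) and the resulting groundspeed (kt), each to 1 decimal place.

Leg 1: desired track 243.5°; wind correction -0.6° → command heading 242.9°, groundspeed 232.5 kt
Leg 2: desired track 259.3°; wind correction +0.1° → command heading 259.4°, groundspeed 232.8 kt
Leg 3: desired track 224.2°; wind correction -1.5° → command heading 222.7°, groundspeed 231.1 kt
Leg 4: desired track 239.4°; wind correction -0.8° → command heading 238.6°, groundspeed 232.3 kt
Leg 5: desired track 327.5°; wind correction +2.6° → command heading 330.1°, groundspeed 225.3 kt
Leg 6: desired track 333.7°; wind correction +2.7° → command heading 336.4°, groundspeed 224.2 kt

Leg 1: heading=242.9°, groundspeed=232.5 kt
Leg 2: heading=259.4°, groundspeed=232.8 kt
Leg 3: heading=222.7°, groundspeed=231.1 kt
Leg 4: heading=238.6°, groundspeed=232.3 kt
Leg 5: heading=330.1°, groundspeed=225.3 kt
Leg 6: heading=336.4°, groundspeed=224.2 kt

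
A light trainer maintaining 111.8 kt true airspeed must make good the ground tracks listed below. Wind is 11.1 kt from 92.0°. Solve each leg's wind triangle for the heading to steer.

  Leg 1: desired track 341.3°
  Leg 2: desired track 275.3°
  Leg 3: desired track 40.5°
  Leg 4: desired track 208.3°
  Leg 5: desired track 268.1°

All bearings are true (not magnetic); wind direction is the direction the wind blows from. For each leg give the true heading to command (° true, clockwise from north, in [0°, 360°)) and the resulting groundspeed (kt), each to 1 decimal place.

Leg 1: desired track 341.3°; wind correction +5.3° → command heading 346.6°, groundspeed 115.2 kt
Leg 2: desired track 275.3°; wind correction +0.3° → command heading 275.6°, groundspeed 122.9 kt
Leg 3: desired track 40.5°; wind correction +4.5° → command heading 45.0°, groundspeed 104.6 kt
Leg 4: desired track 208.3°; wind correction -5.1° → command heading 203.2°, groundspeed 116.3 kt
Leg 5: desired track 268.1°; wind correction -0.4° → command heading 267.7°, groundspeed 122.9 kt

Leg 1: heading=346.6°, groundspeed=115.2 kt
Leg 2: heading=275.6°, groundspeed=122.9 kt
Leg 3: heading=45.0°, groundspeed=104.6 kt
Leg 4: heading=203.2°, groundspeed=116.3 kt
Leg 5: heading=267.7°, groundspeed=122.9 kt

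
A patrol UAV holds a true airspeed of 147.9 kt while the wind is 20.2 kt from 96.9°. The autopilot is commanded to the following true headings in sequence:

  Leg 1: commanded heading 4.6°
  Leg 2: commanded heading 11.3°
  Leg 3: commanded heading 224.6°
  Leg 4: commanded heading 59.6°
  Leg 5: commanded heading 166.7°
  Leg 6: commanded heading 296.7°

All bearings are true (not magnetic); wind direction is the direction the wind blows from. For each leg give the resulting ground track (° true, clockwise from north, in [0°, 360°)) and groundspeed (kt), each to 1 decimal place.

Leg 1: heading 4.6°; drift -7.7° → track 356.9°, groundspeed 150.1 kt
Leg 2: heading 11.3°; drift -7.8° → track 3.5°, groundspeed 147.7 kt
Leg 3: heading 224.6°; drift +5.7° → track 230.3°, groundspeed 161.0 kt
Leg 4: heading 59.6°; drift -5.3° → track 54.3°, groundspeed 132.4 kt
Leg 5: heading 166.7°; drift +7.7° → track 174.4°, groundspeed 142.2 kt
Leg 6: heading 296.7°; drift -2.3° → track 294.4°, groundspeed 167.0 kt

Leg 1: track=356.9°, groundspeed=150.1 kt
Leg 2: track=3.5°, groundspeed=147.7 kt
Leg 3: track=230.3°, groundspeed=161.0 kt
Leg 4: track=54.3°, groundspeed=132.4 kt
Leg 5: track=174.4°, groundspeed=142.2 kt
Leg 6: track=294.4°, groundspeed=167.0 kt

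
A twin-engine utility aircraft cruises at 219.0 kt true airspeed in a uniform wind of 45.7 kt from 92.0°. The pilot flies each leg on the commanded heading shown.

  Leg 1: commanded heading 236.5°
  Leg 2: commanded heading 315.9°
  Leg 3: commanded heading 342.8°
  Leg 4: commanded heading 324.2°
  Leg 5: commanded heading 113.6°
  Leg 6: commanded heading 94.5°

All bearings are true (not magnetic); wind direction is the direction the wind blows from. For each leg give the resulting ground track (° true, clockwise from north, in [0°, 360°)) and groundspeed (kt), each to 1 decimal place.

Leg 1: heading 236.5°; drift +5.9° → track 242.4°, groundspeed 257.6 kt
Leg 2: heading 315.9°; drift -7.2° → track 308.7°, groundspeed 253.9 kt
Leg 3: heading 342.8°; drift -10.4° → track 332.4°, groundspeed 238.0 kt
Leg 4: heading 324.2°; drift -8.3° → track 315.9°, groundspeed 249.6 kt
Leg 5: heading 113.6°; drift +5.4° → track 119.0°, groundspeed 177.3 kt
Leg 6: heading 94.5°; drift +0.7° → track 95.2°, groundspeed 173.4 kt

Leg 1: track=242.4°, groundspeed=257.6 kt
Leg 2: track=308.7°, groundspeed=253.9 kt
Leg 3: track=332.4°, groundspeed=238.0 kt
Leg 4: track=315.9°, groundspeed=249.6 kt
Leg 5: track=119.0°, groundspeed=177.3 kt
Leg 6: track=95.2°, groundspeed=173.4 kt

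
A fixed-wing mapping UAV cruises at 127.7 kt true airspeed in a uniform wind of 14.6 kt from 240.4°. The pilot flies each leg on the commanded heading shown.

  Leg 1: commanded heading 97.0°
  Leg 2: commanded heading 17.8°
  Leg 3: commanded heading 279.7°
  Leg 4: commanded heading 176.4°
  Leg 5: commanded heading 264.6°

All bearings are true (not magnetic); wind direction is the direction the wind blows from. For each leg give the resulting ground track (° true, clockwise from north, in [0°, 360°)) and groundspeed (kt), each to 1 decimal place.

Leg 1: heading 97.0°; drift -3.6° → track 93.4°, groundspeed 139.7 kt
Leg 2: heading 17.8°; drift +4.1° → track 21.9°, groundspeed 138.8 kt
Leg 3: heading 279.7°; drift +4.5° → track 284.2°, groundspeed 116.8 kt
Leg 4: heading 176.4°; drift -6.2° → track 170.2°, groundspeed 122.0 kt
Leg 5: heading 264.6°; drift +3.0° → track 267.6°, groundspeed 114.5 kt

Leg 1: track=93.4°, groundspeed=139.7 kt
Leg 2: track=21.9°, groundspeed=138.8 kt
Leg 3: track=284.2°, groundspeed=116.8 kt
Leg 4: track=170.2°, groundspeed=122.0 kt
Leg 5: track=267.6°, groundspeed=114.5 kt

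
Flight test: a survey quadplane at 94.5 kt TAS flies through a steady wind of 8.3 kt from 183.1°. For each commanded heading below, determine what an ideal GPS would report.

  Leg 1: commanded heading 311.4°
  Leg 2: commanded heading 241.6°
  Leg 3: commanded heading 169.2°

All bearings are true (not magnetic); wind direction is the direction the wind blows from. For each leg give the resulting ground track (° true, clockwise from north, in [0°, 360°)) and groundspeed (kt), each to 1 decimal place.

Leg 1: track=315.1°, groundspeed=99.9 kt
Leg 2: track=246.1°, groundspeed=90.4 kt
Leg 3: track=167.9°, groundspeed=86.5 kt

Leg 1: heading 311.4°; drift +3.7° → track 315.1°, groundspeed 99.9 kt
Leg 2: heading 241.6°; drift +4.5° → track 246.1°, groundspeed 90.4 kt
Leg 3: heading 169.2°; drift -1.3° → track 167.9°, groundspeed 86.5 kt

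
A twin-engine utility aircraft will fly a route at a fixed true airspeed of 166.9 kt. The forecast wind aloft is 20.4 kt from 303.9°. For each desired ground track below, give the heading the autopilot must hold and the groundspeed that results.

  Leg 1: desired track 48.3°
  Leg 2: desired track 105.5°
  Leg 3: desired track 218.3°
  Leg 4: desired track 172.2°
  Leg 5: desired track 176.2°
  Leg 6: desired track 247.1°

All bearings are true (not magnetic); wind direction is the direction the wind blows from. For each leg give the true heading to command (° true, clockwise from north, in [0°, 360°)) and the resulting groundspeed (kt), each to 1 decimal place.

Leg 1: desired track 48.3°; wind correction -6.8° → command heading 41.5°, groundspeed 170.8 kt
Leg 2: desired track 105.5°; wind correction -2.2° → command heading 103.3°, groundspeed 186.1 kt
Leg 3: desired track 218.3°; wind correction +7.0° → command heading 225.3°, groundspeed 164.1 kt
Leg 4: desired track 172.2°; wind correction +5.2° → command heading 177.4°, groundspeed 179.8 kt
Leg 5: desired track 176.2°; wind correction +5.5° → command heading 181.7°, groundspeed 178.6 kt
Leg 6: desired track 247.1°; wind correction +5.9° → command heading 253.0°, groundspeed 154.9 kt

Leg 1: heading=41.5°, groundspeed=170.8 kt
Leg 2: heading=103.3°, groundspeed=186.1 kt
Leg 3: heading=225.3°, groundspeed=164.1 kt
Leg 4: heading=177.4°, groundspeed=179.8 kt
Leg 5: heading=181.7°, groundspeed=178.6 kt
Leg 6: heading=253.0°, groundspeed=154.9 kt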